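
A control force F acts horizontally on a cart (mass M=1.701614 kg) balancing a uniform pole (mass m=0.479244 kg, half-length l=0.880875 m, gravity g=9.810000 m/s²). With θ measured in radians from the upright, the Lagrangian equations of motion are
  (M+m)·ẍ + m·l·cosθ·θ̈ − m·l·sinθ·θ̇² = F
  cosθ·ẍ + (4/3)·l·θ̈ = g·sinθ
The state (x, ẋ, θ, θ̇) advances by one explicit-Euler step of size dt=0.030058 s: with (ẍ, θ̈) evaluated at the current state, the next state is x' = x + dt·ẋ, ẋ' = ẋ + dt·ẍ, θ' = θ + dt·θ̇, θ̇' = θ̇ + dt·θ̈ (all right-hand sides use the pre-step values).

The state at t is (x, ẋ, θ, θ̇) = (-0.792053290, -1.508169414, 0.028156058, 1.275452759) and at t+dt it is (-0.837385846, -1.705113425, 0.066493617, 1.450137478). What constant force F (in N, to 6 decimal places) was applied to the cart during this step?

F = -11.856192 N

ẍ = (ẋ'−ẋ)/dt = (-1.705113425−-1.508169414)/0.030058 = -6.552133
θ̈ = (θ̇'−θ̇)/dt = (1.450137478−1.275452759)/0.030058 = 5.811588
sinθ=0.028152, cosθ=0.999604
F = (M+m)·ẍ + m·l·cosθ·θ̈ − m·l·sinθ·θ̇² = -14.289271 + 2.452413 − 0.019334 = -11.856192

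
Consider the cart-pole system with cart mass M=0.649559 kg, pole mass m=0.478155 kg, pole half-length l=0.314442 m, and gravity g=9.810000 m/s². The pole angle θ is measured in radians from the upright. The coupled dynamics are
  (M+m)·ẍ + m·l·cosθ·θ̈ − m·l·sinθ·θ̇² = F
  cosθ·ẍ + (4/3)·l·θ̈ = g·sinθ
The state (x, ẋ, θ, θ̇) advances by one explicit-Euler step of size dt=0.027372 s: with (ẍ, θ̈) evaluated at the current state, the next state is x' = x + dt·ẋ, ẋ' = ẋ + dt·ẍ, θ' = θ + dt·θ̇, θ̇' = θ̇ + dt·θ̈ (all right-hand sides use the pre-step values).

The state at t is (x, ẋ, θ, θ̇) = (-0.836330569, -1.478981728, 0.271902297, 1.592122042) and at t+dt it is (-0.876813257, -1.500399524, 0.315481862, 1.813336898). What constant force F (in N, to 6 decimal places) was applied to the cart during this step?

F = 0.185714 N

ẍ = (ẋ'−ẋ)/dt = (-1.500399524−-1.478981728)/0.027372 = -0.782471
θ̈ = (θ̇'−θ̇)/dt = (1.813336898−1.592122042)/0.027372 = 8.081794
sinθ=0.268564, cosθ=0.963262
F = (M+m)·ẍ + m·l·cosθ·θ̈ − m·l·sinθ·θ̇² = -0.882404 + 1.170473 − 0.102355 = 0.185714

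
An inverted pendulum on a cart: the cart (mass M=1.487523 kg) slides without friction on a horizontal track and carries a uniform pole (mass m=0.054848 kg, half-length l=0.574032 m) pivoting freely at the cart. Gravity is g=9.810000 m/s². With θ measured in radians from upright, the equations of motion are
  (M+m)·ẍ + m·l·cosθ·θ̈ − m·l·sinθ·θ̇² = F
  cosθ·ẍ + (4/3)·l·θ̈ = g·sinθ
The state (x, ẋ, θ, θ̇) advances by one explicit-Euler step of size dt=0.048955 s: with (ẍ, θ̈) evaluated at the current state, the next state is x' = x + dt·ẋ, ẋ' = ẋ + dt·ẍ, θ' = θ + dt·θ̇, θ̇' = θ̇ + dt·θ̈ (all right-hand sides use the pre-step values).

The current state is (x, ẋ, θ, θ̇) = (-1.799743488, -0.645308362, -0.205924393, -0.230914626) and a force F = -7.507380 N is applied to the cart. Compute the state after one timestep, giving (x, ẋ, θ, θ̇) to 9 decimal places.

sinθ=-0.204472110, cosθ=0.978872390
temp = (F + m·l·θ̇²·sinθ)/(M+m) = (-7.507380 + -0.000343268)/1.542371 = -4.867650694
θ̈ = (g·sinθ − cosθ·temp)/(l·(4/3 − m·cos²θ/(M+m))) = 3.699218079
ẍ = temp − m·l·θ̈·cosθ/(M+m) = -4.941567648
Euler: x'=-1.799743488+0.048955·-0.645308362=-1.831334559, ẋ'=-0.645308362+0.048955·-4.941567648=-0.887222806
       θ'=-0.205924393+0.048955·-0.230914626=-0.217228819, θ̇'=-0.230914626+0.048955·3.699218079=-0.049819405

(-1.831334559, -0.887222806, -0.217228819, -0.049819405)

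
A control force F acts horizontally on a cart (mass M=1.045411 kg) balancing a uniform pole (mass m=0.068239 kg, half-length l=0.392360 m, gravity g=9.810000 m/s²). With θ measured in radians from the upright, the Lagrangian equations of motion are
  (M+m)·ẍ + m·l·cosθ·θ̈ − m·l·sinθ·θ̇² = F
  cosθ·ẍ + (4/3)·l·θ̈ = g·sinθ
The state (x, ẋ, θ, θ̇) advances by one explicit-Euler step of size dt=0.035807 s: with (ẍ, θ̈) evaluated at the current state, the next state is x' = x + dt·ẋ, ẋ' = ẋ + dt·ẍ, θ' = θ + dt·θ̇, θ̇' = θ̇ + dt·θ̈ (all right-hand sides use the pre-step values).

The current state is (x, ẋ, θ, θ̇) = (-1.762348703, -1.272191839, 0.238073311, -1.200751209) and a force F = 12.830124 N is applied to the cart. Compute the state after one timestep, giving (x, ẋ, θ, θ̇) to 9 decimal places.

sinθ=0.235830720, cosθ=0.971794151
temp = (F + m·l·θ̇²·sinθ)/(M+m) = (12.830124 + 0.009103823)/1.113650 = 11.528961364
θ̈ = (g·sinθ − cosθ·temp)/(l·(4/3 − m·cos²θ/(M+m))) = -17.764855454
ẍ = temp − m·l·θ̈·cosθ/(M+m) = 11.944015377
Euler: x'=-1.762348703+0.035807·-1.272191839=-1.807902076, ẋ'=-1.272191839+0.035807·11.944015377=-0.844512480
       θ'=0.238073311+0.035807·-1.200751209=0.195078012, θ̇'=-1.200751209+0.035807·-17.764855454=-1.836857388

(-1.807902076, -0.844512480, 0.195078012, -1.836857388)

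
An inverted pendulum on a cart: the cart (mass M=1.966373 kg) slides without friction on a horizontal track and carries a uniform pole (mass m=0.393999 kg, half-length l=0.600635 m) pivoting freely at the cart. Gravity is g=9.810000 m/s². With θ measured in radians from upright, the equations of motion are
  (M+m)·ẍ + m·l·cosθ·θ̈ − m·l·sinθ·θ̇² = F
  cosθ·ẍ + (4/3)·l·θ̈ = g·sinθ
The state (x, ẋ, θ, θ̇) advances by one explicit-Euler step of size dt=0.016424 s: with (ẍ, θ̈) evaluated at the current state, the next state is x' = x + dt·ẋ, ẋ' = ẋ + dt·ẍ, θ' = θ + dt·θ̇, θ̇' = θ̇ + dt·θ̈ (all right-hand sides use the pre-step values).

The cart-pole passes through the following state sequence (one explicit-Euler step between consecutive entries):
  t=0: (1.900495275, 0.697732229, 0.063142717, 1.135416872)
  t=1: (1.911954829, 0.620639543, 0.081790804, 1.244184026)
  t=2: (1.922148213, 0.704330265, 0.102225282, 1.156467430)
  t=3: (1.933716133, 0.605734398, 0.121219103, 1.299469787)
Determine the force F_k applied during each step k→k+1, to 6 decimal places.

F_0 = -9.534534 N
F_1 = 10.738004 N
F_2 = -12.152253 N

step 0→1:
  ẍ = (ẋ'−ẋ)/dt = (0.620639543−0.697732229)/0.016424 = -4.693904
  θ̈ = (θ̇'−θ̇)/dt = (1.244184026−1.135416872)/0.016424 = 6.622452
  sinθ=0.063101, cosθ=0.998007
  F = (M+m)·ẍ + m·l·cosθ·θ̈ − m·l·sinθ·θ̇² = -11.079360 + 1.564077 − 0.019251 = -9.534534
step 1→2:
  ẍ = (ẋ'−ẋ)/dt = (0.704330265−0.620639543)/0.016424 = 5.095636
  θ̈ = (θ̇'−θ̇)/dt = (1.156467430−1.244184026)/0.016424 = -5.340757
  sinθ=0.081700, cosθ=0.996657
  F = (M+m)·ẍ + m·l·cosθ·θ̈ − m·l·sinθ·θ̇² = 12.027596 + -1.259663 − 0.029929 = 10.738004
step 2→3:
  ẍ = (ẋ'−ẋ)/dt = (0.605734398−0.704330265)/0.016424 = -6.003158
  θ̈ = (θ̇'−θ̇)/dt = (1.299469787−1.156467430)/0.016424 = 8.706914
  sinθ=0.102047, cosθ=0.994780
  F = (M+m)·ẍ + m·l·cosθ·θ̈ − m·l·sinθ·θ̇² = -14.169686 + 2.049731 − 0.032298 = -12.152253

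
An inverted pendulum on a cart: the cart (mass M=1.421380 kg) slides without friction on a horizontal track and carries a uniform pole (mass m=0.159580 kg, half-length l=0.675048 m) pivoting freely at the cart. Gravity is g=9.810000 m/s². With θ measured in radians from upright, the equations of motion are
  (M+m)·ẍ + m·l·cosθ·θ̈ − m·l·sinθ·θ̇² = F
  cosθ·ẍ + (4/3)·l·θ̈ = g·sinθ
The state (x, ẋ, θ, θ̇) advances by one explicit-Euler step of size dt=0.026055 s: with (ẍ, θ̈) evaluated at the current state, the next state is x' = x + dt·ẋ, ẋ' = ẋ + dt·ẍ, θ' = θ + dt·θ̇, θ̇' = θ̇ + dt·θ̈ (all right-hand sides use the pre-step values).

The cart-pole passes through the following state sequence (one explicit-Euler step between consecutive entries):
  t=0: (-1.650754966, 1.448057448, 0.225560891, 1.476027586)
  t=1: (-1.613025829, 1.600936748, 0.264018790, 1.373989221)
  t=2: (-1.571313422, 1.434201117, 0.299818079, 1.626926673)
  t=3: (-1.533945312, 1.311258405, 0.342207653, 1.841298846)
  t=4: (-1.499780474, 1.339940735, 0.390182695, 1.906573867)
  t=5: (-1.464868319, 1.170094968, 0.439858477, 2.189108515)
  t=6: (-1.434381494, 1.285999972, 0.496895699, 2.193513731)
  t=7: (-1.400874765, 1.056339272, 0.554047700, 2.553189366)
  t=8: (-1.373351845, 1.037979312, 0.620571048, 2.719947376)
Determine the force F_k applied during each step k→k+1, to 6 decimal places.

F_0 = 8.812699 N
F_1 = -9.160691 N
F_2 = -6.697325 N
F_3 = 1.872053 N
F_4 = -9.374468 N
F_5 = 6.829521 N
F_6 = -12.875147 N
F_7 = -0.897191 N

step 0→1:
  ẍ = (ẋ'−ẋ)/dt = (1.600936748−1.448057448)/0.026055 = 5.867561
  θ̈ = (θ̇'−θ̇)/dt = (1.373989221−1.476027586)/0.026055 = -3.916268
  sinθ=0.223653, cosθ=0.974669
  F = (M+m)·ẍ + m·l·cosθ·θ̈ − m·l·sinθ·θ̇² = 9.276379 + -0.411190 − 0.052490 = 8.812699
step 1→2:
  ẍ = (ẋ'−ẋ)/dt = (1.434201117−1.600936748)/0.026055 = -6.399372
  θ̈ = (θ̇'−θ̇)/dt = (1.626926673−1.373989221)/0.026055 = 9.707828
  sinθ=0.260962, cosθ=0.965349
  F = (M+m)·ẍ + m·l·cosθ·θ̈ − m·l·sinθ·θ̇² = -10.117151 + 1.009531 − 0.053071 = -9.160691
step 2→3:
  ẍ = (ẋ'−ẋ)/dt = (1.311258405−1.434201117)/0.026055 = -4.718584
  θ̈ = (θ̇'−θ̇)/dt = (1.841298846−1.626926673)/0.026055 = 8.227679
  sinθ=0.295346, cosθ=0.955390
  F = (M+m)·ẍ + m·l·cosθ·θ̈ − m·l·sinθ·θ̇² = -7.459893 + 0.846781 − 0.084213 = -6.697325
step 3→4:
  ẍ = (ẋ'−ẋ)/dt = (1.339940735−1.311258405)/0.026055 = 1.100838
  θ̈ = (θ̇'−θ̇)/dt = (1.906573867−1.841298846)/0.026055 = 2.505278
  sinθ=0.335568, cosθ=0.942016
  F = (M+m)·ẍ + m·l·cosθ·θ̈ − m·l·sinθ·θ̇² = 1.740381 + 0.254230 − 0.122558 = 1.872053
step 4→5:
  ẍ = (ẋ'−ẋ)/dt = (1.170094968−1.339940735)/0.026055 = -6.518740
  θ̈ = (θ̇'−θ̇)/dt = (2.189108515−1.906573867)/0.026055 = 10.843778
  sinθ=0.380357, cosθ=0.924840
  F = (M+m)·ẍ + m·l·cosθ·θ̈ − m·l·sinθ·θ̇² = -10.305867 + 1.080339 − 0.148940 = -9.374468
step 5→6:
  ẍ = (ẋ'−ẋ)/dt = (1.285999972−1.170094968)/0.026055 = 4.448475
  θ̈ = (θ̇'−θ̇)/dt = (2.193513731−2.189108515)/0.026055 = 0.169074
  sinθ=0.425811, cosθ=0.904812
  F = (M+m)·ẍ + m·l·cosθ·θ̈ − m·l·sinθ·θ̇² = 7.032860 + 0.016480 − 0.219819 = 6.829521
step 6→7:
  ẍ = (ẋ'−ẋ)/dt = (1.056339272−1.285999972)/0.026055 = -8.814458
  θ̈ = (θ̇'−θ̇)/dt = (2.553189366−2.193513731)/0.026055 = 13.804476
  sinθ=0.476699, cosθ=0.879067
  F = (M+m)·ẍ + m·l·cosθ·θ̈ − m·l·sinθ·θ̇² = -13.935305 + 1.307239 − 0.247080 = -12.875147
step 7→8:
  ẍ = (ẋ'−ẋ)/dt = (1.037979312−1.056339272)/0.026055 = -0.704662
  θ̈ = (θ̇'−θ̇)/dt = (2.719947376−2.553189366)/0.026055 = 6.400231
  sinθ=0.526134, cosθ=0.850402
  F = (M+m)·ẍ + m·l·cosθ·θ̈ − m·l·sinθ·θ̇² = -1.114042 + 0.586318 − 0.369467 = -0.897191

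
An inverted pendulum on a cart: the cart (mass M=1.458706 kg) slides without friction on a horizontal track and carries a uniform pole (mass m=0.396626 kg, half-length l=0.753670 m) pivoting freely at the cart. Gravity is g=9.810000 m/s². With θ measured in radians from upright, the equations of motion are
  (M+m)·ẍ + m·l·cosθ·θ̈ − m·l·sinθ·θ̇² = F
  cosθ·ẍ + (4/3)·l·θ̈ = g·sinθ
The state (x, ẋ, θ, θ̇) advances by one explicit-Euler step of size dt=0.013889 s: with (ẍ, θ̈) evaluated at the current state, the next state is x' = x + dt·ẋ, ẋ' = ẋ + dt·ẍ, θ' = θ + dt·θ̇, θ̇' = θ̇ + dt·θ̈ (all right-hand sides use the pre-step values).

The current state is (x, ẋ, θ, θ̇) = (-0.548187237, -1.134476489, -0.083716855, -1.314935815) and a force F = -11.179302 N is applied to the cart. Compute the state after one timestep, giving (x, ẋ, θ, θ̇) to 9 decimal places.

(-0.563943981, -1.232231595, -0.101979999, -1.229335135)

sinθ=-0.083619101, cosθ=0.996497790
temp = (F + m·l·θ̇²·sinθ)/(M+m) = (-11.179302 + -0.043219229)/1.855332 = -6.048794086
θ̈ = (g·sinθ − cosθ·temp)/(l·(4/3 − m·cos²θ/(M+m))) = 6.163199684
ẍ = temp − m·l·θ̈·cosθ/(M+m) = -7.038311296
Euler: x'=-0.548187237+0.013889·-1.134476489=-0.563943981, ẋ'=-1.134476489+0.013889·-7.038311296=-1.232231595
       θ'=-0.083716855+0.013889·-1.314935815=-0.101979999, θ̇'=-1.314935815+0.013889·6.163199684=-1.229335135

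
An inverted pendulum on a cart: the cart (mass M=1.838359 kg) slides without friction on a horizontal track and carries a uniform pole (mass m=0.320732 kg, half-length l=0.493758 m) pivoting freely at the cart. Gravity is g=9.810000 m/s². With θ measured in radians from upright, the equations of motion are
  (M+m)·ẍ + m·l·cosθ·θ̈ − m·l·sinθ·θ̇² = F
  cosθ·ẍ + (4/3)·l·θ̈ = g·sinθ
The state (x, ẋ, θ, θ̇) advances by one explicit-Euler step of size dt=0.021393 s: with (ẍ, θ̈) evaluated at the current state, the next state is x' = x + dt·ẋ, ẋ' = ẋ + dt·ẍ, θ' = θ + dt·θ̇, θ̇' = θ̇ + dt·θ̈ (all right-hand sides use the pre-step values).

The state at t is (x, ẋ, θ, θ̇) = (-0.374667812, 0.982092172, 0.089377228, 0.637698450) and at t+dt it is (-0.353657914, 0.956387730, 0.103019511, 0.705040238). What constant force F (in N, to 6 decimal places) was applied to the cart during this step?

F = -2.103457 N

ẍ = (ẋ'−ẋ)/dt = (0.956387730−0.982092172)/0.021393 = -1.201535
θ̈ = (θ̇'−θ̇)/dt = (0.705040238−0.637698450)/0.021393 = 3.147842
sinθ=0.089258, cosθ=0.996009
F = (M+m)·ẍ + m·l·cosθ·θ̈ − m·l·sinθ·θ̇² = -2.594224 + 0.496515 − 0.005748 = -2.103457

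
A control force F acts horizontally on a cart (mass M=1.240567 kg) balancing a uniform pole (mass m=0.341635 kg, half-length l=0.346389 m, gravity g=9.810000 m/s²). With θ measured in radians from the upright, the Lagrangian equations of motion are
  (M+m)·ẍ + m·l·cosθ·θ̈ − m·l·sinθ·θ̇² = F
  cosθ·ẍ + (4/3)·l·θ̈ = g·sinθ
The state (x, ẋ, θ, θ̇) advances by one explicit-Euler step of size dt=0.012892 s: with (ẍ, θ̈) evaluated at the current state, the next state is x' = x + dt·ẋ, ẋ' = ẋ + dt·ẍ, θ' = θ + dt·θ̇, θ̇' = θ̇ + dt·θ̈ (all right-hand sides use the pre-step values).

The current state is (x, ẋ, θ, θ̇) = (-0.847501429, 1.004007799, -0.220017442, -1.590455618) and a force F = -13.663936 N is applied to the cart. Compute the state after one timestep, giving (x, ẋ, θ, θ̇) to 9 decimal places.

(-0.834557760, 0.876897942, -0.240521596, -1.381635617)

sinθ=-0.218246645, cosθ=0.975893643
temp = (F + m·l·θ̇²·sinθ)/(M+m) = (-13.663936 + -0.065330673)/1.582202 = -8.677315964
θ̈ = (g·sinθ − cosθ·temp)/(l·(4/3 − m·cos²θ/(M+m))) = 16.197641998
ẍ = temp − m·l·θ̈·cosθ/(M+m) = -9.859591777
Euler: x'=-0.847501429+0.012892·1.004007799=-0.834557760, ẋ'=1.004007799+0.012892·-9.859591777=0.876897942
       θ'=-0.220017442+0.012892·-1.590455618=-0.240521596, θ̇'=-1.590455618+0.012892·16.197641998=-1.381635617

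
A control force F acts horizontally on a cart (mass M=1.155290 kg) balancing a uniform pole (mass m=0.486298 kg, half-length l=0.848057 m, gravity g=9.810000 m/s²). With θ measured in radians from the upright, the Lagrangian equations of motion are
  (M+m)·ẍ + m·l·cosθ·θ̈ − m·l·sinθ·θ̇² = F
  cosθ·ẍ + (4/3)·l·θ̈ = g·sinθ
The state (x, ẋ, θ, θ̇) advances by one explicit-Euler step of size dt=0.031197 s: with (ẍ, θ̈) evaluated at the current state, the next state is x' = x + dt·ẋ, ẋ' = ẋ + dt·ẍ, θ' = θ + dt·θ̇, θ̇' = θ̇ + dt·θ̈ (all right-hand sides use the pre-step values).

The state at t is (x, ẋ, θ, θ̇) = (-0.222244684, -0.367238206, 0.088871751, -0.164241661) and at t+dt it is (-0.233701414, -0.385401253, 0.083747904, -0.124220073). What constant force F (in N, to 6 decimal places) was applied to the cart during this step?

F = -0.429751 N

ẍ = (ẋ'−ẋ)/dt = (-0.385401253−-0.367238206)/0.031197 = -0.582205
θ̈ = (θ̇'−θ̇)/dt = (-0.124220073−-0.164241661)/0.031197 = 1.282867
sinθ=0.088755, cosθ=0.996054
F = (M+m)·ẍ + m·l·cosθ·θ̈ − m·l·sinθ·θ̇² = -0.955741 + 0.526977 − 0.000987 = -0.429751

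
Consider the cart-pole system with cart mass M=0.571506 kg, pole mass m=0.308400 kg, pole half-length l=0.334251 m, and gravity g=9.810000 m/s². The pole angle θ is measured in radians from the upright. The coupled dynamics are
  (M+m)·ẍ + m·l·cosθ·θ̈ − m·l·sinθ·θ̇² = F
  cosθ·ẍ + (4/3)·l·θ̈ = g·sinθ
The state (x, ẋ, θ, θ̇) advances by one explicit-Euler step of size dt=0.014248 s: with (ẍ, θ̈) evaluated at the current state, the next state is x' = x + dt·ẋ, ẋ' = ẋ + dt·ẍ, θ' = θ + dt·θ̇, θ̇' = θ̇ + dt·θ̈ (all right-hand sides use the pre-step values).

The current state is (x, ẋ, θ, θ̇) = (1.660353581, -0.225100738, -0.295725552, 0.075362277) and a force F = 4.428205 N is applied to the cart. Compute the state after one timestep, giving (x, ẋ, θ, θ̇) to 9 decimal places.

(1.657146346, -0.117201874, -0.294651790, -0.247635208)

sinθ=-0.291433983, cosθ=0.956590944
temp = (F + m·l·θ̇²·sinθ)/(M+m) = (4.428205 + -0.000170622)/0.879906 = 5.032394799
θ̈ = (g·sinθ − cosθ·temp)/(l·(4/3 − m·cos²θ/(M+m))) = -22.669671901
ẍ = temp − m·l·θ̈·cosθ/(M+m) = 7.572912967
Euler: x'=1.660353581+0.014248·-0.225100738=1.657146346, ẋ'=-0.225100738+0.014248·7.572912967=-0.117201874
       θ'=-0.295725552+0.014248·0.075362277=-0.294651790, θ̇'=0.075362277+0.014248·-22.669671901=-0.247635208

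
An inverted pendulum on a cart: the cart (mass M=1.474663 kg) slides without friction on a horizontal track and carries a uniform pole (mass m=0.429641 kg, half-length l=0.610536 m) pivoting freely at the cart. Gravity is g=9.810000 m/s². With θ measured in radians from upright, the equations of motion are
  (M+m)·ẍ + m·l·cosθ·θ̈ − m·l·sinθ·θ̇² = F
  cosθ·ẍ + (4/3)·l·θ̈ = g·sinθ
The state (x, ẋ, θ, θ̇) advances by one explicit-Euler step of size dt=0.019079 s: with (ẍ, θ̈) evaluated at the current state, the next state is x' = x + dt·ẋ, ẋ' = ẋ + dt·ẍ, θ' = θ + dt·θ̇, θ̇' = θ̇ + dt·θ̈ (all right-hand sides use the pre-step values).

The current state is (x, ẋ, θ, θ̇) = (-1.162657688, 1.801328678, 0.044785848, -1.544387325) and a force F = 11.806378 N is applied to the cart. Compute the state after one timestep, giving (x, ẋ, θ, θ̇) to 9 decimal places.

sinθ=0.044770878, cosθ=0.998997282
temp = (F + m·l·θ̇²·sinθ)/(M+m) = (11.806378 + 0.028010771)/1.904304 = 6.214548082
θ̈ = (g·sinθ − cosθ·temp)/(l·(4/3 − m·cos²θ/(M+m))) = -8.526907611
ẍ = temp − m·l·θ̈·cosθ/(M+m) = 7.387922404
Euler: x'=-1.162657688+0.019079·1.801328678=-1.128290138, ẋ'=1.801328678+0.019079·7.387922404=1.942282850
       θ'=0.044785848+0.019079·-1.544387325=0.015320482, θ̇'=-1.544387325+0.019079·-8.526907611=-1.707072195

(-1.128290138, 1.942282850, 0.015320482, -1.707072195)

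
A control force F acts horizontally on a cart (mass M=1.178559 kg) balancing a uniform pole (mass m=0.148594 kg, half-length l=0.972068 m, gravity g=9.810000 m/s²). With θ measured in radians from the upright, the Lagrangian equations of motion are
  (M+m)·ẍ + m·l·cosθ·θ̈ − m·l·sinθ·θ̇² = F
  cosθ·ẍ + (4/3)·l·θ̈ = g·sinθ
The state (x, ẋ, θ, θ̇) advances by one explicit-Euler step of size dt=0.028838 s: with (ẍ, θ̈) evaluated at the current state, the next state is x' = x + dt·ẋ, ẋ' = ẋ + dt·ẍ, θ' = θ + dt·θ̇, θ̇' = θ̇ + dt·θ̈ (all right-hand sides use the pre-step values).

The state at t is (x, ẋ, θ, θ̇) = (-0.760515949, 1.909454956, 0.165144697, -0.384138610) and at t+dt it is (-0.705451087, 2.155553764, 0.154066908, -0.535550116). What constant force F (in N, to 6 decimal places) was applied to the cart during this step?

F = 10.574134 N

ẍ = (ẋ'−ẋ)/dt = (2.155553764−1.909454956)/0.028838 = 8.533838
θ̈ = (θ̇'−θ̇)/dt = (-0.535550116−-0.384138610)/0.028838 = -5.250416
sinθ=0.164395, cosθ=0.986395
F = (M+m)·ẍ + m·l·cosθ·θ̈ − m·l·sinθ·θ̇² = 11.325708 + -0.748070 − 0.003504 = 10.574134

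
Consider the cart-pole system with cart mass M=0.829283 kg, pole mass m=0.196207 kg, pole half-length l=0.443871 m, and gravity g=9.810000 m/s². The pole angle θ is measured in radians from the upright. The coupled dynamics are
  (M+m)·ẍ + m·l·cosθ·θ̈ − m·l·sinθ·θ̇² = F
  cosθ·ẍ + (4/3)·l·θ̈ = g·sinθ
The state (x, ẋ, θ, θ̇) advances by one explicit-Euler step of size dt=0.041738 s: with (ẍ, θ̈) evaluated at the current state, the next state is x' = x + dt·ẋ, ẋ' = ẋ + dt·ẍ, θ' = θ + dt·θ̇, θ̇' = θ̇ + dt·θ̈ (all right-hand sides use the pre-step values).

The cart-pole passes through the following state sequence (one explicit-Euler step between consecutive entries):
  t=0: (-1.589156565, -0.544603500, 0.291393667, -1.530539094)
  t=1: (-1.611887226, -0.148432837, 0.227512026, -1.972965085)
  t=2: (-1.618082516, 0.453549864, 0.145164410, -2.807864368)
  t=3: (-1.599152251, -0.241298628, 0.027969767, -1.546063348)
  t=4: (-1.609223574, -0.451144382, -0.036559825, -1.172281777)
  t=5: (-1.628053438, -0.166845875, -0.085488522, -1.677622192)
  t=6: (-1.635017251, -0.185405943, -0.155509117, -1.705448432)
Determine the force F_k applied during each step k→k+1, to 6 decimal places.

F_0 = 8.790932 N
F_1 = 13.016858 N
F_2 = -14.566357 N
F_3 = -4.382040 N
F_4 = 5.935763 N
F_5 = -0.492937 N

step 0→1:
  ẍ = (ẋ'−ẋ)/dt = (-0.148432837−-0.544603500)/0.041738 = 9.491846
  θ̈ = (θ̇'−θ̇)/dt = (-1.972965085−-1.530539094)/0.041738 = -10.600076
  sinθ=0.287287, cosθ=0.957844
  F = (M+m)·ẍ + m·l·cosθ·θ̈ − m·l·sinθ·θ̇² = 9.733793 + -0.884250 − 0.058611 = 8.790932
step 1→2:
  ẍ = (ẋ'−ẋ)/dt = (0.453549864−-0.148432837)/0.041738 = 14.422893
  θ̈ = (θ̇'−θ̇)/dt = (-2.807864368−-1.972965085)/0.041738 = -20.003337
  sinθ=0.225554, cosθ=0.974231
  F = (M+m)·ẍ + m·l·cosθ·θ̈ − m·l·sinθ·θ̇² = 14.790532 + -1.697210 − 0.076465 = 13.016858
step 2→3:
  ẍ = (ẋ'−ẋ)/dt = (-0.241298628−0.453549864)/0.041738 = -16.647863
  θ̈ = (θ̇'−θ̇)/dt = (-1.546063348−-2.807864368)/0.041738 = 30.231468
  sinθ=0.144655, cosθ=0.989482
  F = (M+m)·ẍ + m·l·cosθ·θ̈ − m·l·sinθ·θ̇² = -17.072217 + 2.605184 − 0.099325 = -14.566357
step 3→4:
  ẍ = (ẋ'−ẋ)/dt = (-0.451144382−-0.241298628)/0.041738 = -5.027691
  θ̈ = (θ̇'−θ̇)/dt = (-1.172281777−-1.546063348)/0.041738 = 8.955426
  sinθ=0.027966, cosθ=0.999609
  F = (M+m)·ẍ + m·l·cosθ·θ̈ − m·l·sinθ·θ̇² = -5.155847 + 0.779628 − 0.005822 = -4.382040
step 4→5:
  ẍ = (ẋ'−ẋ)/dt = (-0.166845875−-0.451144382)/0.041738 = 6.811503
  θ̈ = (θ̇'−θ̇)/dt = (-1.677622192−-1.172281777)/0.041738 = -12.107442
  sinθ=-0.036552, cosθ=0.999332
  F = (M+m)·ẍ + m·l·cosθ·θ̈ − m·l·sinθ·θ̇² = 6.985128 + -1.053740 − -0.004375 = 5.935763
step 5→6:
  ẍ = (ẋ'−ẋ)/dt = (-0.185405943−-0.166845875)/0.041738 = -0.444680
  θ̈ = (θ̇'−θ̇)/dt = (-1.705448432−-1.677622192)/0.041738 = -0.666688
  sinθ=-0.085384, cosθ=0.996348
  F = (M+m)·ẍ + m·l·cosθ·θ̈ − m·l·sinθ·θ̇² = -0.456015 + -0.057850 − -0.020929 = -0.492937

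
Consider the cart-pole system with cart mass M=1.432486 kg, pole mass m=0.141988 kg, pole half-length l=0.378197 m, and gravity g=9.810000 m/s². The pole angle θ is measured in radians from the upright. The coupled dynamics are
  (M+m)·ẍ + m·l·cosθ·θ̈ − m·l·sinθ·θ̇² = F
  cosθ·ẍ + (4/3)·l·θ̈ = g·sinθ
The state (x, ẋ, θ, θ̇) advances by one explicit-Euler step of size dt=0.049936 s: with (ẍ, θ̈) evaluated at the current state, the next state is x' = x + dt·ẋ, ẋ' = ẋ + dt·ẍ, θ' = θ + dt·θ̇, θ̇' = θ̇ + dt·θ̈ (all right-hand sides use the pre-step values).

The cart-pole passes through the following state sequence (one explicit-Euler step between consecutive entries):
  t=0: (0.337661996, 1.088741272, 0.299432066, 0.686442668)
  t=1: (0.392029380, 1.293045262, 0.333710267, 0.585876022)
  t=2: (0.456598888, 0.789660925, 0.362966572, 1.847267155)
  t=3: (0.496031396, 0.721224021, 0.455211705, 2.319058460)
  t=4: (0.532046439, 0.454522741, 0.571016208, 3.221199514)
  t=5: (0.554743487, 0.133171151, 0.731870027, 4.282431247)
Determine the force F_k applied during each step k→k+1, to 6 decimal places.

F_0 = 6.330874 N
F_1 = -14.596039 N
F_2 = -1.748572 N
F_3 = -7.664678 N
F_4 = -9.473158 N

step 0→1:
  ẍ = (ẋ'−ẋ)/dt = (1.293045262−1.088741272)/0.049936 = 4.091317
  θ̈ = (θ̇'−θ̇)/dt = (0.585876022−0.686442668)/0.049936 = -2.013911
  sinθ=0.294978, cosθ=0.955504
  F = (M+m)·ẍ + m·l·cosθ·θ̈ − m·l·sinθ·θ̇² = 6.441672 + -0.103334 − 0.007464 = 6.330874
step 1→2:
  ẍ = (ẋ'−ẋ)/dt = (0.789660925−1.293045262)/0.049936 = -10.080590
  θ̈ = (θ̇'−θ̇)/dt = (1.847267155−0.585876022)/0.049936 = 25.260156
  sinθ=0.327551, cosθ=0.944834
  F = (M+m)·ẍ + m·l·cosθ·θ̈ − m·l·sinθ·θ̇² = -15.871627 + 1.281625 − 0.006038 = -14.596039
step 2→3:
  ẍ = (ẋ'−ẋ)/dt = (0.721224021−0.789660925)/0.049936 = -1.370492
  θ̈ = (θ̇'−θ̇)/dt = (2.319058460−1.847267155)/0.049936 = 9.447919
  sinθ=0.355049, cosθ=0.934848
  F = (M+m)·ẍ + m·l·cosθ·θ̈ − m·l·sinθ·θ̇² = -2.157805 + 0.474293 − 0.065061 = -1.748572
step 3→4:
  ẍ = (ẋ'−ẋ)/dt = (0.454522741−0.721224021)/0.049936 = -5.340862
  θ̈ = (θ̇'−θ̇)/dt = (3.221199514−2.319058460)/0.049936 = 18.065945
  sinθ=0.439652, cosθ=0.898168
  F = (M+m)·ẍ + m·l·cosθ·θ̈ − m·l·sinθ·θ̇² = -8.409048 + 0.871341 − 0.126970 = -7.664678
step 4→5:
  ẍ = (ẋ'−ẋ)/dt = (0.133171151−0.454522741)/0.049936 = -6.435269
  θ̈ = (θ̇'−θ̇)/dt = (4.282431247−3.221199514)/0.049936 = 21.251837
  sinθ=0.540487, cosθ=0.841352
  F = (M+m)·ẍ + m·l·cosθ·θ̈ − m·l·sinθ·θ̇² = -10.132164 + 0.960161 − 0.301155 = -9.473158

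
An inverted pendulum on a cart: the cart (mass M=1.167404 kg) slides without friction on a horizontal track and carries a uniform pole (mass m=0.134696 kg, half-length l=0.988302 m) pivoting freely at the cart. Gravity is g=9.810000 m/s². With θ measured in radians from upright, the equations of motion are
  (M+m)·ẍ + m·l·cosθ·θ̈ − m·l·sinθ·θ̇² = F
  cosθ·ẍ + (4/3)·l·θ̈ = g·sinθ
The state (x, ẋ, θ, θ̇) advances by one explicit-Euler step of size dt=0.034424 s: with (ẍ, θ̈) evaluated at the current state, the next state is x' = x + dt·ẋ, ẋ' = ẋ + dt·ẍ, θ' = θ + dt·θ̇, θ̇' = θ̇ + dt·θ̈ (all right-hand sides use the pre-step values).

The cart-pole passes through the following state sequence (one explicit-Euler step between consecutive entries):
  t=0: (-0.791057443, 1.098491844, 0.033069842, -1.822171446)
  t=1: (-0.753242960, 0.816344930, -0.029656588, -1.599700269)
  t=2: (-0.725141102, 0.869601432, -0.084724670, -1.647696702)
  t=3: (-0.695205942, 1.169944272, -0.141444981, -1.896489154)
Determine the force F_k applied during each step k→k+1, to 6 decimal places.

step 0→1:
  ẍ = (ẋ'−ẋ)/dt = (0.816344930−1.098491844)/0.034424 = -8.196227
  θ̈ = (θ̇'−θ̇)/dt = (-1.599700269−-1.822171446)/0.034424 = 6.462677
  sinθ=0.033064, cosθ=0.999453
  F = (M+m)·ẍ + m·l·cosθ·θ̈ − m·l·sinθ·θ̇² = -10.672307 + 0.859843 − 0.014614 = -9.827078
step 1→2:
  ẍ = (ẋ'−ẋ)/dt = (0.869601432−0.816344930)/0.034424 = 1.547075
  θ̈ = (θ̇'−θ̇)/dt = (-1.647696702−-1.599700269)/0.034424 = -1.394272
  sinθ=-0.029652, cosθ=0.999560
  F = (M+m)·ẍ + m·l·cosθ·θ̈ − m·l·sinθ·θ̇² = 2.014446 + -0.185524 − -0.010101 = 1.839023
step 2→3:
  ẍ = (ẋ'−ẋ)/dt = (1.169944272−0.869601432)/0.034424 = 8.724809
  θ̈ = (θ̇'−θ̇)/dt = (-1.896489154−-1.647696702)/0.034424 = -7.227296
  sinθ=-0.084623, cosθ=0.996413
  F = (M+m)·ẍ + m·l·cosθ·θ̈ − m·l·sinθ·θ̇² = 11.360574 + -0.958649 − -0.030584 = 10.432509

F_0 = -9.827078 N
F_1 = 1.839023 N
F_2 = 10.432509 N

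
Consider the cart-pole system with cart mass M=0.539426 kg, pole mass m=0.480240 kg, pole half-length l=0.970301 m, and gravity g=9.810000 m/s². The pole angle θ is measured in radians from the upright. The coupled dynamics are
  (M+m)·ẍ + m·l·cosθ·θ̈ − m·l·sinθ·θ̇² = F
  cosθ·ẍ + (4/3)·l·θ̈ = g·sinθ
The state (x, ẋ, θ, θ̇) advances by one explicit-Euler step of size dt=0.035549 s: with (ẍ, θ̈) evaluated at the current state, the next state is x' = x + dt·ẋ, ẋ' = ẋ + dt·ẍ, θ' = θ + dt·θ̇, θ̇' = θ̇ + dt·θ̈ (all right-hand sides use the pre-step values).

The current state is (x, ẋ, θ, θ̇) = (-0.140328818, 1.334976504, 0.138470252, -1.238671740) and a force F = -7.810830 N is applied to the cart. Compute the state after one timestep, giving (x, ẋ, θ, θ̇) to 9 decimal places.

sinθ=0.138028171, cosθ=0.990428303
temp = (F + m·l·θ̇²·sinθ)/(M+m) = (-7.810830 + 0.098683604)/1.019666 = -7.563404484
θ̈ = (g·sinθ − cosθ·temp)/(l·(4/3 − m·cos²θ/(M+m))) = 10.461950683
ẍ = temp − m·l·θ̈·cosθ/(M+m) = -12.298650878
Euler: x'=-0.140328818+0.035549·1.334976504=-0.092871738, ẋ'=1.334976504+0.035549·-12.298650878=0.897771764
       θ'=0.138470252+0.035549·-1.238671740=0.094436710, θ̇'=-1.238671740+0.035549·10.461950683=-0.866759855

(-0.092871738, 0.897771764, 0.094436710, -0.866759855)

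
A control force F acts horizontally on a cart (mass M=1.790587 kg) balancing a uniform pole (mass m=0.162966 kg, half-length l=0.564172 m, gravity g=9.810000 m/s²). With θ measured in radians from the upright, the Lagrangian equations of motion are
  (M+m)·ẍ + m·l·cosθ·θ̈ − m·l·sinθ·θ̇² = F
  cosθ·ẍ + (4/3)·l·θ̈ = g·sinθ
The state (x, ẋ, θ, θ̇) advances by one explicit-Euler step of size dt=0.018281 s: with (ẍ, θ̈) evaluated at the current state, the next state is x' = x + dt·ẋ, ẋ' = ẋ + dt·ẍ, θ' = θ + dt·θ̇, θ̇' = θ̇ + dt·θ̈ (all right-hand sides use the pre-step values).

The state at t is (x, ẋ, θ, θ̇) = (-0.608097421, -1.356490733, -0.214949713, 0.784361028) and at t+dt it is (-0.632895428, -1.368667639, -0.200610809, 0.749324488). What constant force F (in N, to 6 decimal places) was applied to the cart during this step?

F = -1.461344 N

ẍ = (ẋ'−ẋ)/dt = (-1.368667639−-1.356490733)/0.018281 = -0.666096
θ̈ = (θ̇'−θ̇)/dt = (0.749324488−0.784361028)/0.018281 = -1.916555
sinθ=-0.213298, cosθ=0.976987
F = (M+m)·ẍ + m·l·cosθ·θ̈ − m·l·sinθ·θ̇² = -1.301254 + -0.172155 − -0.012065 = -1.461344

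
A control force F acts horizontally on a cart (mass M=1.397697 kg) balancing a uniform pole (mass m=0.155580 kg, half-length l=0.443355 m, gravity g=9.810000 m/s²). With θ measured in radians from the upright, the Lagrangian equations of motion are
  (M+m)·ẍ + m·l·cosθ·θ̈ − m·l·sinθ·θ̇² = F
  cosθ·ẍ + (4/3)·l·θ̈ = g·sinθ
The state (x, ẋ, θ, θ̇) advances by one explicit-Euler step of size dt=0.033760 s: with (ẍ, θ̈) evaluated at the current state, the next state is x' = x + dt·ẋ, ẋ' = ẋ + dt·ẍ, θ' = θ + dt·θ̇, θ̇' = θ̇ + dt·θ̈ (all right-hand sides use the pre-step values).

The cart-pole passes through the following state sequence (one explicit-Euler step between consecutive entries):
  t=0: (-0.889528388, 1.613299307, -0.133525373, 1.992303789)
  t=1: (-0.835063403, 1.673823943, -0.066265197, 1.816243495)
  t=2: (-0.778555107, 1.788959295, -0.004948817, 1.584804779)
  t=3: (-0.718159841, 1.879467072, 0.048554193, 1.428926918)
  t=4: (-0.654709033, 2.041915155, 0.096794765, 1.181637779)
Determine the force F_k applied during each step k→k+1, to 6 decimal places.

F_0 = 2.464633 N
F_1 = 4.840545 N
F_2 = 3.846585 N
F_3 = 6.962645 N

step 0→1:
  ẍ = (ẋ'−ẋ)/dt = (1.673823943−1.613299307)/0.033760 = 1.792791
  θ̈ = (θ̇'−θ̇)/dt = (1.816243495−1.992303789)/0.033760 = -5.215056
  sinθ=-0.133129, cosθ=0.991099
  F = (M+m)·ẍ + m·l·cosθ·θ̈ − m·l·sinθ·θ̇² = 2.784702 + -0.356518 − -0.036449 = 2.464633
step 1→2:
  ẍ = (ẋ'−ẋ)/dt = (1.788959295−1.673823943)/0.033760 = 3.410407
  θ̈ = (θ̇'−θ̇)/dt = (1.584804779−1.816243495)/0.033760 = -6.855412
  sinθ=-0.066217, cosθ=0.997805
  F = (M+m)·ẍ + m·l·cosθ·θ̈ − m·l·sinθ·θ̇² = 5.297307 + -0.471829 − -0.015067 = 4.840545
step 2→3:
  ẍ = (ẋ'−ẋ)/dt = (1.879467072−1.788959295)/0.033760 = 2.680918
  θ̈ = (θ̇'−θ̇)/dt = (1.428926918−1.584804779)/0.033760 = -4.617235
  sinθ=-0.004949, cosθ=0.999988
  F = (M+m)·ẍ + m·l·cosθ·θ̈ − m·l·sinθ·θ̇² = 4.164208 + -0.318480 − -0.000857 = 3.846585
step 3→4:
  ẍ = (ẋ'−ẋ)/dt = (2.041915155−1.879467072)/0.033760 = 4.811851
  θ̈ = (θ̇'−θ̇)/dt = (1.181637779−1.428926918)/0.033760 = -7.324915
  sinθ=0.048535, cosθ=0.998821
  F = (M+m)·ẍ + m·l·cosθ·θ̈ − m·l·sinθ·θ̇² = 7.474137 + -0.504656 − 0.006836 = 6.962645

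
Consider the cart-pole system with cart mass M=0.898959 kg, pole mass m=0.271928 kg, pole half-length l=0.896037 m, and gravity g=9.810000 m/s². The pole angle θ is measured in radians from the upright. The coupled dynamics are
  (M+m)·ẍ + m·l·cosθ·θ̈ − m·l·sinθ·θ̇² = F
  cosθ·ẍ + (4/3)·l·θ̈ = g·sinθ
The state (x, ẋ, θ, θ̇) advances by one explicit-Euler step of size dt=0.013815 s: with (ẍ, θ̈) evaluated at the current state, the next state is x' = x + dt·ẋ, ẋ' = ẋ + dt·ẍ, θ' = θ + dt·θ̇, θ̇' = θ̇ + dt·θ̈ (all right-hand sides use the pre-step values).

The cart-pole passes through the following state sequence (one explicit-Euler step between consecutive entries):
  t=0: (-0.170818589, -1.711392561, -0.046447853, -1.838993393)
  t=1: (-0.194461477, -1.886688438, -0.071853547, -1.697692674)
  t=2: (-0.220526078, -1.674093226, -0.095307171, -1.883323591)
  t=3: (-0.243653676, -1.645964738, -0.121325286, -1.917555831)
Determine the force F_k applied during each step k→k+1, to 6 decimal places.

step 0→1:
  ẍ = (ẋ'−ẋ)/dt = (-1.886688438−-1.711392561)/0.013815 = -12.688808
  θ̈ = (θ̇'−θ̇)/dt = (-1.697692674−-1.838993393)/0.013815 = 10.228065
  sinθ=-0.046431, cosθ=0.998921
  F = (M+m)·ẍ + m·l·cosθ·θ̈ − m·l·sinθ·θ̇² = -14.857160 + 2.489457 − -0.038260 = -12.329442
step 1→2:
  ẍ = (ẋ'−ẋ)/dt = (-1.674093226−-1.886688438)/0.013815 = 15.388723
  θ̈ = (θ̇'−θ̇)/dt = (-1.883323591−-1.697692674)/0.013815 = -13.436910
  sinθ=-0.071792, cosθ=0.997420
  F = (M+m)·ẍ + m·l·cosθ·θ̈ − m·l·sinθ·θ̇² = 18.018456 + -3.265557 − -0.050416 = 14.803316
step 2→3:
  ẍ = (ẋ'−ẋ)/dt = (-1.645964738−-1.674093226)/0.013815 = 2.036083
  θ̈ = (θ̇'−θ̇)/dt = (-1.917555831−-1.883323591)/0.013815 = -2.477904
  sinθ=-0.095163, cosθ=0.995462
  F = (M+m)·ẍ + m·l·cosθ·θ̈ − m·l·sinθ·θ̇² = 2.384023 + -0.601020 − -0.082243 = 1.865246

F_0 = -12.329442 N
F_1 = 14.803316 N
F_2 = 1.865246 N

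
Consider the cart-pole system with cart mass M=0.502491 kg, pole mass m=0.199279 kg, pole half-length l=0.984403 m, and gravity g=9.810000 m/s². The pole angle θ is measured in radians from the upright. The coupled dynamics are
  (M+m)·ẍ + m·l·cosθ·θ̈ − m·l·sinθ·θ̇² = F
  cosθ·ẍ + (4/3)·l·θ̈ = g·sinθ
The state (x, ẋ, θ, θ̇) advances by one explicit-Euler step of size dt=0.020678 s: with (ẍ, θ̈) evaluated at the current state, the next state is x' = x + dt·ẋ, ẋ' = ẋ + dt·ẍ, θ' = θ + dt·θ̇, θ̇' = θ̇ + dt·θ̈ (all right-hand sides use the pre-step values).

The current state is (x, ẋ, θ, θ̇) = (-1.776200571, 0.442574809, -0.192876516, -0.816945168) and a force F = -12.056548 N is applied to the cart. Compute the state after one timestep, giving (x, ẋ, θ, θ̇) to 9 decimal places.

(-1.767049009, 0.004927657, -0.209769308, -0.519316506)

sinθ=-0.191682861, cosθ=0.981456918
temp = (F + m·l·θ̇²·sinθ)/(M+m) = (-12.056548 + -0.025095946)/0.701770 = -17.215959567
θ̈ = (g·sinθ − cosθ·temp)/(l·(4/3 − m·cos²θ/(M+m))) = 14.393493679
ẍ = temp − m·l·θ̈·cosθ/(M+m) = -21.164868577
Euler: x'=-1.776200571+0.020678·0.442574809=-1.767049009, ẋ'=0.442574809+0.020678·-21.164868577=0.004927657
       θ'=-0.192876516+0.020678·-0.816945168=-0.209769308, θ̇'=-0.816945168+0.020678·14.393493679=-0.519316506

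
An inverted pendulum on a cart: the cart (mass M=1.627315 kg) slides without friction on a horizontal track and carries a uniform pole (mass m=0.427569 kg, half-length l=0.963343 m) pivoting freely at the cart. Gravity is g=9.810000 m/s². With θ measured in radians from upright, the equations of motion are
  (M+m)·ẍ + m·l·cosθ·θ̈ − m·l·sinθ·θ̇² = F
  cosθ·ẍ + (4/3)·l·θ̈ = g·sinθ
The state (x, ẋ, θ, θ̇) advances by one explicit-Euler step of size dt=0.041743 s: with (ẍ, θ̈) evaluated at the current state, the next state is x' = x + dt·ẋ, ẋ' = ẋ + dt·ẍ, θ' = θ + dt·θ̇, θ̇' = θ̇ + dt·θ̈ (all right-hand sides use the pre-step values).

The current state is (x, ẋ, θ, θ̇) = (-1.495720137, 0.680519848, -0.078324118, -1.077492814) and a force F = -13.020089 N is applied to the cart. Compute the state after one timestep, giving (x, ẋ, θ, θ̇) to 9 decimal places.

sinθ=-0.078244060, cosθ=0.996934234
temp = (F + m·l·θ̇²·sinθ)/(M+m) = (-13.020089 + -0.037416857)/2.054884 = -6.354376138
θ̈ = (g·sinθ − cosθ·temp)/(l·(4/3 − m·cos²θ/(M+m))) = 5.130049010
ẍ = temp − m·l·θ̈·cosθ/(M+m) = -7.379527208
Euler: x'=-1.495720137+0.041743·0.680519848=-1.467313197, ẋ'=0.680519848+0.041743·-7.379527208=0.372476244
       θ'=-0.078324118+0.041743·-1.077492814=-0.123301901, θ̇'=-1.077492814+0.041743·5.130049010=-0.863349178

(-1.467313197, 0.372476244, -0.123301901, -0.863349178)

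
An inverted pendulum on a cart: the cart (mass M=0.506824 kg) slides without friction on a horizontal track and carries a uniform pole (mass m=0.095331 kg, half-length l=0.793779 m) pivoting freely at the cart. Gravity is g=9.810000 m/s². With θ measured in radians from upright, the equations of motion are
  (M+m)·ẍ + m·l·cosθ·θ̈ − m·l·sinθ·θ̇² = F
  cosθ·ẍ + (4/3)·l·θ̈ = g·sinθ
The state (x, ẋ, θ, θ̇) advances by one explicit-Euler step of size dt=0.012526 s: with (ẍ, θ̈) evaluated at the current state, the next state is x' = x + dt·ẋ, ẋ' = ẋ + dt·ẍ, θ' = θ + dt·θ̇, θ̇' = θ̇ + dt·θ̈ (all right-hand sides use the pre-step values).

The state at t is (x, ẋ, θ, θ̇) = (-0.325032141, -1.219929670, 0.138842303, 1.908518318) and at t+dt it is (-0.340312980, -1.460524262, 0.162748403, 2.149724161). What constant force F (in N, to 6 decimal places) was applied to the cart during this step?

ẍ = (ẋ'−ẋ)/dt = (-1.460524262−-1.219929670)/0.012526 = -19.207616
θ̈ = (θ̇'−θ̇)/dt = (2.149724161−1.908518318)/0.012526 = 19.256414
sinθ=0.138397, cosθ=0.990377
F = (M+m)·ẍ + m·l·cosθ·θ̈ − m·l·sinθ·θ̇² = -11.565962 + 1.443144 − 0.038146 = -10.160964

F = -10.160964 N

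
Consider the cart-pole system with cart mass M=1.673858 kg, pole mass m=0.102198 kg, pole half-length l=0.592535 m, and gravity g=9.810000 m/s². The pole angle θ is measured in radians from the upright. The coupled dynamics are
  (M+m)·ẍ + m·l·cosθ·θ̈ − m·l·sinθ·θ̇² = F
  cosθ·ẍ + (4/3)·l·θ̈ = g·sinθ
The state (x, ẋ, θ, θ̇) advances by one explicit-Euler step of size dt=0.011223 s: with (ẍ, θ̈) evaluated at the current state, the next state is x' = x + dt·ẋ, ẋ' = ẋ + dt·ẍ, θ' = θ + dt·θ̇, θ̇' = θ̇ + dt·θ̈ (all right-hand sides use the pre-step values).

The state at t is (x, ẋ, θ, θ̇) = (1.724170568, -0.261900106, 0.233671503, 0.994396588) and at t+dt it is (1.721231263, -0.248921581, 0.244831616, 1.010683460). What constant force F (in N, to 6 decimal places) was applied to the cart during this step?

F = 2.125496 N

ẍ = (ẋ'−ẋ)/dt = (-0.248921581−-0.261900106)/0.011223 = 1.156422
θ̈ = (θ̇'−θ̇)/dt = (1.010683460−0.994396588)/0.011223 = 1.451205
sinθ=0.231551, cosθ=0.972823
F = (M+m)·ẍ + m·l·cosθ·θ̈ − m·l·sinθ·θ̇² = 2.053870 + 0.085491 − 0.013865 = 2.125496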